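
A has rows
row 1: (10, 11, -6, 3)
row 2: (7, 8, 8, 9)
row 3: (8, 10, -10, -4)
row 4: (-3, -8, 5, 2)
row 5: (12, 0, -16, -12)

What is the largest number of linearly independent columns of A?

4

Row reduce to echelon form.
R2 ← R2 − (7/10)·R1: [0, 3/10, 61/5, 69/10]
R3 ← R3 − (4/5)·R1: [0, 6/5, -26/5, -32/5]
R4 ← R4 + (3/10)·R1: [0, -47/10, 16/5, 29/10]
R5 ← R5 − (6/5)·R1: [0, -66/5, -44/5, -78/5]
R3 ← R3 − (4)·R2: [0, 0, -54, -34]
R4 ← R4 + (47/3)·R2: [0, 0, 583/3, 111]
R5 ← R5 + (44)·R2: [0, 0, 528, 288]
R4 ← R4 + (583/162)·R3: [0, 0, 0, -920/81]
R5 ← R5 + (88/9)·R3: [0, 0, 0, -400/9]
R5 ← R5 − (90/23)·R4: [0, 0, 0, 0]
Echelon form has 4 nonzero rows, so rank(A) = 4.
The rank gives the maximum number of linearly independent columns: 4.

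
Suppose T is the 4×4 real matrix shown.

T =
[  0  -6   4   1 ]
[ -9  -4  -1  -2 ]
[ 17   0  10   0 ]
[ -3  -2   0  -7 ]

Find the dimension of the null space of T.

Row reduce to echelon form.
Swap R1 ↔ R2
R3 ← R3 + (17/9)·R1: [0, -68/9, 73/9, -34/9]
R4 ← R4 − (1/3)·R1: [0, -2/3, 1/3, -19/3]
R3 ← R3 − (34/27)·R2: [0, 0, 83/27, -136/27]
R4 ← R4 − (1/9)·R2: [0, 0, -1/9, -58/9]
R4 ← R4 + (3/83)·R3: [0, 0, 0, -550/83]
4 nonzero rows, so rank(T) = 4.
T has 4 columns; by rank–nullity, nullity = 4 − 4 = 0.

0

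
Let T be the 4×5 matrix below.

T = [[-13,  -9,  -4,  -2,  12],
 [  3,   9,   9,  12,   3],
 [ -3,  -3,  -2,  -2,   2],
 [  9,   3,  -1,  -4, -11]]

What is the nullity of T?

Row reduce to echelon form.
R2 ← R2 + (3/13)·R1: [0, 90/13, 105/13, 150/13, 75/13]
R3 ← R3 − (3/13)·R1: [0, -12/13, -14/13, -20/13, -10/13]
R4 ← R4 + (9/13)·R1: [0, -42/13, -49/13, -70/13, -35/13]
R3 ← R3 + (2/15)·R2: [0, 0, 0, 0, 0]
R4 ← R4 + (7/15)·R2: [0, 0, 0, 0, 0]
2 nonzero rows, so rank(T) = 2.
T has 5 columns; by rank–nullity, nullity = 5 − 2 = 3.

3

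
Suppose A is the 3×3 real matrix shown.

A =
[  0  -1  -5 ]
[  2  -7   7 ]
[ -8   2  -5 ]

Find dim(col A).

3

Row reduce to echelon form.
Swap R1 ↔ R2
R3 ← R3 + (4)·R1: [0, -26, 23]
R3 ← R3 − (26)·R2: [0, 0, 153]
Echelon form has 3 nonzero rows, so rank(A) = 3.
The column space has dimension equal to the rank: 3.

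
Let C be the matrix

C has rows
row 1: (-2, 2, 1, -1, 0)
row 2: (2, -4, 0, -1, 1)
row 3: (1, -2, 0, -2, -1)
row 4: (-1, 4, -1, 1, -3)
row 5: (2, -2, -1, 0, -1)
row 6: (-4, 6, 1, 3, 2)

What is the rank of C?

Row reduce to echelon form.
R2 ← R2 + R1: [0, -2, 1, -2, 1]
R3 ← R3 + (1/2)·R1: [0, -1, 1/2, -5/2, -1]
R4 ← R4 − (1/2)·R1: [0, 3, -3/2, 3/2, -3]
R5 ← R5 + R1: [0, 0, 0, -1, -1]
R6 ← R6 − (2)·R1: [0, 2, -1, 5, 2]
R3 ← R3 − (1/2)·R2: [0, 0, 0, -3/2, -3/2]
R4 ← R4 + (3/2)·R2: [0, 0, 0, -3/2, -3/2]
R6 ← R6 + R2: [0, 0, 0, 3, 3]
R4 ← R4 − R3: [0, 0, 0, 0, 0]
R5 ← R5 − (2/3)·R3: [0, 0, 0, 0, 0]
R6 ← R6 + (2)·R3: [0, 0, 0, 0, 0]
Echelon form has 3 nonzero rows, so rank(C) = 3.

3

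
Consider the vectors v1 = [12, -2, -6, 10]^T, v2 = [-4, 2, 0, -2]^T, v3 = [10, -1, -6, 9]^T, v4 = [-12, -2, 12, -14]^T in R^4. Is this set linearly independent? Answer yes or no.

Form the matrix with these vectors as rows and row reduce.
R2 ← R2 + (1/3)·R1: [0, 4/3, -2, 4/3]
R3 ← R3 − (5/6)·R1: [0, 2/3, -1, 2/3]
R4 ← R4 + R1: [0, -4, 6, -4]
R3 ← R3 − (1/2)·R2: [0, 0, 0, 0]
R4 ← R4 + (3)·R2: [0, 0, 0, 0]
2 nonzero rows, so the 4 vectors span a space of dimension 2.
Since 2 < 4, the vectors are linearly dependent.

no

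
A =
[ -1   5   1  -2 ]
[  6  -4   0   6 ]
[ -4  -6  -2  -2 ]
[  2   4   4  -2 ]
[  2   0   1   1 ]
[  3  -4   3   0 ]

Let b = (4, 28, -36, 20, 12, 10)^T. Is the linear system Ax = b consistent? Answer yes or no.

yes

Row reduce the augmented matrix [A | b].
R2 ← R2 + (6)·R1: [0, 26, 6, -6, 52]
R3 ← R3 − (4)·R1: [0, -26, -6, 6, -52]
R4 ← R4 + (2)·R1: [0, 14, 6, -6, 28]
R5 ← R5 + (2)·R1: [0, 10, 3, -3, 20]
R6 ← R6 + (3)·R1: [0, 11, 6, -6, 22]
R3 ← R3 + R2: [0, 0, 0, 0, 0]
R4 ← R4 − (7/13)·R2: [0, 0, 36/13, -36/13, 0]
R5 ← R5 − (5/13)·R2: [0, 0, 9/13, -9/13, 0]
R6 ← R6 − (11/26)·R2: [0, 0, 45/13, -45/13, 0]
Swap R3 ↔ R4
R5 ← R5 − (1/4)·R3: [0, 0, 0, 0, 0]
R6 ← R6 − (5/4)·R3: [0, 0, 0, 0, 0]
The echelon form has 3 nonzero rows, and every pivot lies in the first 4 columns, so rank(A) = rank([A|b]) = 3.
The system is consistent.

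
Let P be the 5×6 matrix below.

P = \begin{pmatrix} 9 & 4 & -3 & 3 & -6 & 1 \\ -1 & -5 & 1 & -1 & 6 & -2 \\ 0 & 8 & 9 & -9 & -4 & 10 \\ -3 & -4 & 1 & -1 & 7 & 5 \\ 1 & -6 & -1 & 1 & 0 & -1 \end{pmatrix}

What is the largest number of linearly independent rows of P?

Row reduce to echelon form.
R2 ← R2 + (1/9)·R1: [0, -41/9, 2/3, -2/3, 16/3, -17/9]
R4 ← R4 + (1/3)·R1: [0, -8/3, 0, 0, 5, 16/3]
R5 ← R5 − (1/9)·R1: [0, -58/9, -2/3, 2/3, 2/3, -10/9]
R3 ← R3 + (72/41)·R2: [0, 0, 417/41, -417/41, 220/41, 274/41]
R4 ← R4 − (24/41)·R2: [0, 0, -16/41, 16/41, 77/41, 264/41]
R5 ← R5 − (58/41)·R2: [0, 0, -66/41, 66/41, -282/41, 64/41]
R4 ← R4 + (16/417)·R3: [0, 0, 0, 0, 869/417, 2792/417]
R5 ← R5 + (22/139)·R3: [0, 0, 0, 0, -838/139, 364/139]
R5 ← R5 + (2514/869)·R4: [0, 0, 0, 0, 0, 19108/869]
Echelon form has 5 nonzero rows, so rank(P) = 5.
The rank gives the maximum number of linearly independent rows: 5.

5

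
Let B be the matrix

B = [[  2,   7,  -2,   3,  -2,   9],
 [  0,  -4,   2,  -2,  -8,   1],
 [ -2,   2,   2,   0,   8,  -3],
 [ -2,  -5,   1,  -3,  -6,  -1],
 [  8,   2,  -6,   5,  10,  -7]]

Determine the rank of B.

Row reduce to echelon form.
R3 ← R3 + R1: [0, 9, 0, 3, 6, 6]
R4 ← R4 + R1: [0, 2, -1, 0, -8, 8]
R5 ← R5 − (4)·R1: [0, -26, 2, -7, 18, -43]
R3 ← R3 + (9/4)·R2: [0, 0, 9/2, -3/2, -12, 33/4]
R4 ← R4 + (1/2)·R2: [0, 0, 0, -1, -12, 17/2]
R5 ← R5 − (13/2)·R2: [0, 0, -11, 6, 70, -99/2]
R5 ← R5 + (22/9)·R3: [0, 0, 0, 7/3, 122/3, -88/3]
R5 ← R5 + (7/3)·R4: [0, 0, 0, 0, 38/3, -19/2]
Echelon form has 5 nonzero rows, so rank(B) = 5.

5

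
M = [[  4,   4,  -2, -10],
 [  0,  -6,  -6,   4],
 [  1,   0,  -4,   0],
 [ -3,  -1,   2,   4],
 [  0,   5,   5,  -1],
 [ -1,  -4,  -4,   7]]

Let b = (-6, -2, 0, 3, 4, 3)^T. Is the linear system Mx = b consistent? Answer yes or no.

Row reduce the augmented matrix [M | b].
R3 ← R3 − (1/4)·R1: [0, -1, -7/2, 5/2, 3/2]
R4 ← R4 + (3/4)·R1: [0, 2, 1/2, -7/2, -3/2]
R6 ← R6 + (1/4)·R1: [0, -3, -9/2, 9/2, 3/2]
R3 ← R3 − (1/6)·R2: [0, 0, -5/2, 11/6, 11/6]
R4 ← R4 + (1/3)·R2: [0, 0, -3/2, -13/6, -13/6]
R5 ← R5 + (5/6)·R2: [0, 0, 0, 7/3, 7/3]
R6 ← R6 − (1/2)·R2: [0, 0, -3/2, 5/2, 5/2]
R4 ← R4 − (3/5)·R3: [0, 0, 0, -49/15, -49/15]
R6 ← R6 − (3/5)·R3: [0, 0, 0, 7/5, 7/5]
R5 ← R5 + (5/7)·R4: [0, 0, 0, 0, 0]
R6 ← R6 + (3/7)·R4: [0, 0, 0, 0, 0]
The echelon form has 4 nonzero rows, and every pivot lies in the first 4 columns, so rank(M) = rank([M|b]) = 4.
The system is consistent.

yes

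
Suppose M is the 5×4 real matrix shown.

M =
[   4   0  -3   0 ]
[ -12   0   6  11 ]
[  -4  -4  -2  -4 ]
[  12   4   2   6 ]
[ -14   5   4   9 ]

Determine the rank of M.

4

Row reduce to echelon form.
R2 ← R2 + (3)·R1: [0, 0, -3, 11]
R3 ← R3 + R1: [0, -4, -5, -4]
R4 ← R4 − (3)·R1: [0, 4, 11, 6]
R5 ← R5 + (7/2)·R1: [0, 5, -13/2, 9]
Swap R2 ↔ R3
R4 ← R4 + R2: [0, 0, 6, 2]
R5 ← R5 + (5/4)·R2: [0, 0, -51/4, 4]
R4 ← R4 + (2)·R3: [0, 0, 0, 24]
R5 ← R5 − (17/4)·R3: [0, 0, 0, -171/4]
R5 ← R5 + (57/32)·R4: [0, 0, 0, 0]
Echelon form has 4 nonzero rows, so rank(M) = 4.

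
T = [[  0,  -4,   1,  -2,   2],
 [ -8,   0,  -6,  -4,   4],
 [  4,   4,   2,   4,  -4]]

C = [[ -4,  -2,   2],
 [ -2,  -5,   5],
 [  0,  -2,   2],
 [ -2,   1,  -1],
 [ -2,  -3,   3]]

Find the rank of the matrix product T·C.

First compute TC:
[[  8,  10, -10],
 [ 32,  12, -12],
 [-24, -16,  16]]
Now row reduce the product.
R2 ← R2 − (4)·R1: [0, -28, 28]
R3 ← R3 + (3)·R1: [0, 14, -14]
R3 ← R3 + (1/2)·R2: [0, 0, 0]
2 nonzero rows, so rank(TC) = 2.

2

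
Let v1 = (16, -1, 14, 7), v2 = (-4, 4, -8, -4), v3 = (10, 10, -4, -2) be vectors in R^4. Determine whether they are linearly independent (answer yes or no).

Form the matrix with these vectors as rows and row reduce.
R2 ← R2 + (1/4)·R1: [0, 15/4, -9/2, -9/4]
R3 ← R3 − (5/8)·R1: [0, 85/8, -51/4, -51/8]
R3 ← R3 − (17/6)·R2: [0, 0, 0, 0]
2 nonzero rows, so the 3 vectors span a space of dimension 2.
Since 2 < 3, the vectors are linearly dependent.

no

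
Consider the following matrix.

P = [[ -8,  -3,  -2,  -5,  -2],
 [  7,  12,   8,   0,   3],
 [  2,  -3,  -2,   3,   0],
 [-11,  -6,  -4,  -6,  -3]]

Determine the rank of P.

Row reduce to echelon form.
R2 ← R2 + (7/8)·R1: [0, 75/8, 25/4, -35/8, 5/4]
R3 ← R3 + (1/4)·R1: [0, -15/4, -5/2, 7/4, -1/2]
R4 ← R4 − (11/8)·R1: [0, -15/8, -5/4, 7/8, -1/4]
R3 ← R3 + (2/5)·R2: [0, 0, 0, 0, 0]
R4 ← R4 + (1/5)·R2: [0, 0, 0, 0, 0]
Echelon form has 2 nonzero rows, so rank(P) = 2.

2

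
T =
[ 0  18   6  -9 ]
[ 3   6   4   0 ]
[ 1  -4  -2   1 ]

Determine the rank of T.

3

Row reduce to echelon form.
Swap R1 ↔ R2
R3 ← R3 − (1/3)·R1: [0, -6, -10/3, 1]
R3 ← R3 + (1/3)·R2: [0, 0, -4/3, -2]
Echelon form has 3 nonzero rows, so rank(T) = 3.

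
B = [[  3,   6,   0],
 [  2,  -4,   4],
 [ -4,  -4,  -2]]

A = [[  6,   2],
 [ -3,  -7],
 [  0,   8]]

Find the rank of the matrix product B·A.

2

First compute BA:
[[  0, -36],
 [ 24,  64],
 [-12,   4]]
Now row reduce the product.
Swap R1 ↔ R2
R3 ← R3 + (1/2)·R1: [0, 36]
R3 ← R3 + R2: [0, 0]
2 nonzero rows, so rank(BA) = 2.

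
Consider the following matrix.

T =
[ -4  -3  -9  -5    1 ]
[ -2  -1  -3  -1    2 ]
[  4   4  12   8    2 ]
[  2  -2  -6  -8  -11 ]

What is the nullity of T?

3

Row reduce to echelon form.
R2 ← R2 − (1/2)·R1: [0, 1/2, 3/2, 3/2, 3/2]
R3 ← R3 + R1: [0, 1, 3, 3, 3]
R4 ← R4 + (1/2)·R1: [0, -7/2, -21/2, -21/2, -21/2]
R3 ← R3 − (2)·R2: [0, 0, 0, 0, 0]
R4 ← R4 + (7)·R2: [0, 0, 0, 0, 0]
2 nonzero rows, so rank(T) = 2.
T has 5 columns; by rank–nullity, nullity = 5 − 2 = 3.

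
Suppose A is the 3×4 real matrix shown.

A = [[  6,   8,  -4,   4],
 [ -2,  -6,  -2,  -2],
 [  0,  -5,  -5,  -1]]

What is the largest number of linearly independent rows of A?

Row reduce to echelon form.
R2 ← R2 + (1/3)·R1: [0, -10/3, -10/3, -2/3]
R3 ← R3 − (3/2)·R2: [0, 0, 0, 0]
Echelon form has 2 nonzero rows, so rank(A) = 2.
The rank gives the maximum number of linearly independent rows: 2.

2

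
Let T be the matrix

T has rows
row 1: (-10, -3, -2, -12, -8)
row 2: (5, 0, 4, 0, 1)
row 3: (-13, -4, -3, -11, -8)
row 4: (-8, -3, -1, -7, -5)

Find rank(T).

Row reduce to echelon form.
R2 ← R2 + (1/2)·R1: [0, -3/2, 3, -6, -3]
R3 ← R3 − (13/10)·R1: [0, -1/10, -2/5, 23/5, 12/5]
R4 ← R4 − (4/5)·R1: [0, -3/5, 3/5, 13/5, 7/5]
R3 ← R3 − (1/15)·R2: [0, 0, -3/5, 5, 13/5]
R4 ← R4 − (2/5)·R2: [0, 0, -3/5, 5, 13/5]
R4 ← R4 − R3: [0, 0, 0, 0, 0]
Echelon form has 3 nonzero rows, so rank(T) = 3.

3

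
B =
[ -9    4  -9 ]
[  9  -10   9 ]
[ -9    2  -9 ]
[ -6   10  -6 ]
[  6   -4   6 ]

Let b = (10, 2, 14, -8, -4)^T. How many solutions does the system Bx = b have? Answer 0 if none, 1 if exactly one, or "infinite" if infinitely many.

infinite

Row reduce the augmented matrix [B | b].
R2 ← R2 + R1: [0, -6, 0, 12]
R3 ← R3 − R1: [0, -2, 0, 4]
R4 ← R4 − (2/3)·R1: [0, 22/3, 0, -44/3]
R5 ← R5 + (2/3)·R1: [0, -4/3, 0, 8/3]
R3 ← R3 − (1/3)·R2: [0, 0, 0, 0]
R4 ← R4 + (11/9)·R2: [0, 0, 0, 0]
R5 ← R5 − (2/9)·R2: [0, 0, 0, 0]
The echelon form has 2 nonzero rows, and every pivot lies in the first 3 columns, so rank(B) = rank([B|b]) = 2.
The system is consistent.
rank = 2 < 3 unknowns, so there are infinitely many solutions.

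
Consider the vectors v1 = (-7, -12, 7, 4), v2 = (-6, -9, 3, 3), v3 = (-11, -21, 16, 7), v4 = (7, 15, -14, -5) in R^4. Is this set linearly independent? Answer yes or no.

Form the matrix with these vectors as rows and row reduce.
R2 ← R2 − (6/7)·R1: [0, 9/7, -3, -3/7]
R3 ← R3 − (11/7)·R1: [0, -15/7, 5, 5/7]
R4 ← R4 + R1: [0, 3, -7, -1]
R3 ← R3 + (5/3)·R2: [0, 0, 0, 0]
R4 ← R4 − (7/3)·R2: [0, 0, 0, 0]
2 nonzero rows, so the 4 vectors span a space of dimension 2.
Since 2 < 4, the vectors are linearly dependent.

no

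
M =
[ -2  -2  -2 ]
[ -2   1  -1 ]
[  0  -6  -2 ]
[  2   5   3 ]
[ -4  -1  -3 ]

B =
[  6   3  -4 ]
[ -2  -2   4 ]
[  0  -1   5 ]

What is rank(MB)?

First compute MB:
[[ -8,   0, -10],
 [-14,  -7,   7],
 [ 12,  14, -34],
 [  2,  -7,  27],
 [-22,  -7,  -3]]
Now row reduce the product.
R2 ← R2 − (7/4)·R1: [0, -7, 49/2]
R3 ← R3 + (3/2)·R1: [0, 14, -49]
R4 ← R4 + (1/4)·R1: [0, -7, 49/2]
R5 ← R5 − (11/4)·R1: [0, -7, 49/2]
R3 ← R3 + (2)·R2: [0, 0, 0]
R4 ← R4 − R2: [0, 0, 0]
R5 ← R5 − R2: [0, 0, 0]
2 nonzero rows, so rank(MB) = 2.

2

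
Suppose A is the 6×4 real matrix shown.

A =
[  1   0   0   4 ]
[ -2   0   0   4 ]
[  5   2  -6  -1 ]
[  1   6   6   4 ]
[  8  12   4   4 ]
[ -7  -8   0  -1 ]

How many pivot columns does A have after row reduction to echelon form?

4

Row reduce to echelon form.
R2 ← R2 + (2)·R1: [0, 0, 0, 12]
R3 ← R3 − (5)·R1: [0, 2, -6, -21]
R4 ← R4 − R1: [0, 6, 6, 0]
R5 ← R5 − (8)·R1: [0, 12, 4, -28]
R6 ← R6 + (7)·R1: [0, -8, 0, 27]
Swap R2 ↔ R3
R4 ← R4 − (3)·R2: [0, 0, 24, 63]
R5 ← R5 − (6)·R2: [0, 0, 40, 98]
R6 ← R6 + (4)·R2: [0, 0, -24, -57]
Swap R3 ↔ R4
R5 ← R5 − (5/3)·R3: [0, 0, 0, -7]
R6 ← R6 + R3: [0, 0, 0, 6]
R5 ← R5 + (7/12)·R4: [0, 0, 0, 0]
R6 ← R6 − (1/2)·R4: [0, 0, 0, 0]
Echelon form has 4 nonzero rows, so rank(A) = 4.
Each nonzero row contributes one pivot column: 4 pivot columns.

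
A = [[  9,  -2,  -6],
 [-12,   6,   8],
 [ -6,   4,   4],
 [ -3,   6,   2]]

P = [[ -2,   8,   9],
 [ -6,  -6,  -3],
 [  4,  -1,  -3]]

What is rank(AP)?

2

First compute AP:
[[-30,  90, 105],
 [ 20, -140, -150],
 [  4, -76, -78],
 [-22, -62, -51]]
Now row reduce the product.
R2 ← R2 + (2/3)·R1: [0, -80, -80]
R3 ← R3 + (2/15)·R1: [0, -64, -64]
R4 ← R4 − (11/15)·R1: [0, -128, -128]
R3 ← R3 − (4/5)·R2: [0, 0, 0]
R4 ← R4 − (8/5)·R2: [0, 0, 0]
2 nonzero rows, so rank(AP) = 2.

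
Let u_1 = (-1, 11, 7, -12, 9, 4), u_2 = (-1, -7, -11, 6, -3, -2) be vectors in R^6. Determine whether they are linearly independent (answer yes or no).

yes

Form the matrix with these vectors as rows and row reduce.
R2 ← R2 − R1: [0, -18, -18, 18, -12, -6]
2 nonzero rows, so the 2 vectors span a space of dimension 2.
Since 2 = 2, the vectors are linearly independent.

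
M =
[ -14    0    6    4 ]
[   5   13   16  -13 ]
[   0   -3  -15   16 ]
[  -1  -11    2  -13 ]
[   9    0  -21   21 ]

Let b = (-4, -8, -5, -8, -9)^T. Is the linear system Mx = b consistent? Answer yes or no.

Row reduce the augmented matrix [M | b].
R2 ← R2 + (5/14)·R1: [0, 13, 127/7, -81/7, -66/7]
R4 ← R4 − (1/14)·R1: [0, -11, 11/7, -93/7, -54/7]
R5 ← R5 + (9/14)·R1: [0, 0, -120/7, 165/7, -81/7]
R3 ← R3 + (3/13)·R2: [0, 0, -984/91, 1213/91, -653/91]
R4 ← R4 + (11/13)·R2: [0, 0, 220/13, -300/13, -204/13]
R4 ← R4 + (385/246)·R3: [0, 0, 0, -545/246, -6623/246]
R5 ← R5 − (65/41)·R3: [0, 0, 0, 100/41, -8/41]
R5 ← R5 + (120/109)·R4: [0, 0, 0, 0, -3252/109]
The echelon form has 5 nonzero rows; the last pivot sits in the augmented column, so rank(M) = 4 but rank([M|b]) = 5.
Since the ranks differ, the system is inconsistent.

no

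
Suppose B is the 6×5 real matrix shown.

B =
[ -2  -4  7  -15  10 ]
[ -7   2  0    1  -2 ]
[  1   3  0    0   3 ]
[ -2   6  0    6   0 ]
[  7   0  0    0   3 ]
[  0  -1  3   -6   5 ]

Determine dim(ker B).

Row reduce to echelon form.
R2 ← R2 − (7/2)·R1: [0, 16, -49/2, 107/2, -37]
R3 ← R3 + (1/2)·R1: [0, 1, 7/2, -15/2, 8]
R4 ← R4 − R1: [0, 10, -7, 21, -10]
R5 ← R5 + (7/2)·R1: [0, -14, 49/2, -105/2, 38]
R3 ← R3 − (1/16)·R2: [0, 0, 161/32, -347/32, 165/16]
R4 ← R4 − (5/8)·R2: [0, 0, 133/16, -199/16, 105/8]
R5 ← R5 + (7/8)·R2: [0, 0, 49/16, -91/16, 45/8]
R6 ← R6 + (1/16)·R2: [0, 0, 47/32, -85/32, 43/16]
R4 ← R4 − (38/23)·R3: [0, 0, 0, 126/23, -90/23]
R5 ← R5 − (14/23)·R3: [0, 0, 0, 21/23, -15/23]
R6 ← R6 − (47/161)·R3: [0, 0, 0, 82/161, -52/161]
R5 ← R5 − (1/6)·R4: [0, 0, 0, 0, 0]
R6 ← R6 − (41/441)·R4: [0, 0, 0, 0, 2/49]
Swap R5 ↔ R6
5 nonzero rows, so rank(B) = 5.
B has 5 columns; by rank–nullity, nullity = 5 − 5 = 0.

0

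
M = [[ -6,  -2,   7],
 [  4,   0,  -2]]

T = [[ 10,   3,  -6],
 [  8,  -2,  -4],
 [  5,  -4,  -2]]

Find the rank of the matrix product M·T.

2

First compute MT:
[[-41, -42,  30],
 [ 30,  20, -20]]
Now row reduce the product.
R2 ← R2 + (30/41)·R1: [0, -440/41, 80/41]
2 nonzero rows, so rank(MT) = 2.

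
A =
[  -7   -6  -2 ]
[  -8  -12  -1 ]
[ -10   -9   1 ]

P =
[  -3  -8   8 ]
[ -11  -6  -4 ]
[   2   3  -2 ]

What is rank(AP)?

2

First compute AP:
[[ 83,  86, -28],
 [154, 133, -14],
 [131, 137, -46]]
Now row reduce the product.
R2 ← R2 − (154/83)·R1: [0, -2205/83, 3150/83]
R3 ← R3 − (131/83)·R1: [0, 105/83, -150/83]
R3 ← R3 + (1/21)·R2: [0, 0, 0]
2 nonzero rows, so rank(AP) = 2.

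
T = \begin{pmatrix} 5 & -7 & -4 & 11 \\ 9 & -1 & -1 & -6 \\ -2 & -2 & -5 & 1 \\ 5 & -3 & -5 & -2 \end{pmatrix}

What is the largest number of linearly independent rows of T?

3

Row reduce to echelon form.
R2 ← R2 − (9/5)·R1: [0, 58/5, 31/5, -129/5]
R3 ← R3 + (2/5)·R1: [0, -24/5, -33/5, 27/5]
R4 ← R4 − R1: [0, 4, -1, -13]
R3 ← R3 + (12/29)·R2: [0, 0, -117/29, -153/29]
R4 ← R4 − (10/29)·R2: [0, 0, -91/29, -119/29]
R4 ← R4 − (7/9)·R3: [0, 0, 0, 0]
Echelon form has 3 nonzero rows, so rank(T) = 3.
The rank gives the maximum number of linearly independent rows: 3.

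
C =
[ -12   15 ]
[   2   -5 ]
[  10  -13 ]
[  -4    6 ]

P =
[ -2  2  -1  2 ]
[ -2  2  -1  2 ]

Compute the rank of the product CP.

1

First compute CP:
[[ -6,   6,  -3,   6],
 [  6,  -6,   3,  -6],
 [  6,  -6,   3,  -6],
 [ -4,   4,  -2,   4]]
Now row reduce the product.
R2 ← R2 + R1: [0, 0, 0, 0]
R3 ← R3 + R1: [0, 0, 0, 0]
R4 ← R4 − (2/3)·R1: [0, 0, 0, 0]
1 nonzero row, so rank(CP) = 1.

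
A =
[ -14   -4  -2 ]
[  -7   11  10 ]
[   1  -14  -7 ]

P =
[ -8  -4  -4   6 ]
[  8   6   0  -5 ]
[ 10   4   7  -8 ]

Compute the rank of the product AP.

First compute AP:
[[ 60,  24,  42, -48],
 [244, 134,  98, -177],
 [-190, -116, -53, 132]]
Now row reduce the product.
R2 ← R2 − (61/15)·R1: [0, 182/5, -364/5, 91/5]
R3 ← R3 + (19/6)·R1: [0, -40, 80, -20]
R3 ← R3 + (100/91)·R2: [0, 0, 0, 0]
2 nonzero rows, so rank(AP) = 2.

2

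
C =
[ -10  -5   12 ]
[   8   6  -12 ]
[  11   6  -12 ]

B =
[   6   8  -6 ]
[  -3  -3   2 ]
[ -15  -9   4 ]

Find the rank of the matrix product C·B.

2

First compute CB:
[[-225, -173,  98],
 [210, 154, -84],
 [228, 178, -102]]
Now row reduce the product.
R2 ← R2 + (14/15)·R1: [0, -112/15, 112/15]
R3 ← R3 + (76/75)·R1: [0, 202/75, -202/75]
R3 ← R3 + (101/280)·R2: [0, 0, 0]
2 nonzero rows, so rank(CB) = 2.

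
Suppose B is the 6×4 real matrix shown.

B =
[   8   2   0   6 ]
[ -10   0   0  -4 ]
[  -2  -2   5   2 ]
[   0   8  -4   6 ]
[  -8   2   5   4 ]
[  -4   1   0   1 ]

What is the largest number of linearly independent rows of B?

4

Row reduce to echelon form.
R2 ← R2 + (5/4)·R1: [0, 5/2, 0, 7/2]
R3 ← R3 + (1/4)·R1: [0, -3/2, 5, 7/2]
R5 ← R5 + R1: [0, 4, 5, 10]
R6 ← R6 + (1/2)·R1: [0, 2, 0, 4]
R3 ← R3 + (3/5)·R2: [0, 0, 5, 28/5]
R4 ← R4 − (16/5)·R2: [0, 0, -4, -26/5]
R5 ← R5 − (8/5)·R2: [0, 0, 5, 22/5]
R6 ← R6 − (4/5)·R2: [0, 0, 0, 6/5]
R4 ← R4 + (4/5)·R3: [0, 0, 0, -18/25]
R5 ← R5 − R3: [0, 0, 0, -6/5]
R5 ← R5 − (5/3)·R4: [0, 0, 0, 0]
R6 ← R6 + (5/3)·R4: [0, 0, 0, 0]
Echelon form has 4 nonzero rows, so rank(B) = 4.
The rank gives the maximum number of linearly independent rows: 4.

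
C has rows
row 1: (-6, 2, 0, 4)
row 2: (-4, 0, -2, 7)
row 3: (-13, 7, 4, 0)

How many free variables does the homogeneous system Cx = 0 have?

2

Row reduce to echelon form.
R2 ← R2 − (2/3)·R1: [0, -4/3, -2, 13/3]
R3 ← R3 − (13/6)·R1: [0, 8/3, 4, -26/3]
R3 ← R3 + (2)·R2: [0, 0, 0, 0]
2 nonzero rows, so rank(C) = 2.
C has 4 columns; by rank–nullity, nullity = 4 − 2 = 2.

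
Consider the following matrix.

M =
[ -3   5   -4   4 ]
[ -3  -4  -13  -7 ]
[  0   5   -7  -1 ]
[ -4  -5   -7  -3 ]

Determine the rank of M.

3

Row reduce to echelon form.
R2 ← R2 − R1: [0, -9, -9, -11]
R4 ← R4 − (4/3)·R1: [0, -35/3, -5/3, -25/3]
R3 ← R3 + (5/9)·R2: [0, 0, -12, -64/9]
R4 ← R4 − (35/27)·R2: [0, 0, 10, 160/27]
R4 ← R4 + (5/6)·R3: [0, 0, 0, 0]
Echelon form has 3 nonzero rows, so rank(M) = 3.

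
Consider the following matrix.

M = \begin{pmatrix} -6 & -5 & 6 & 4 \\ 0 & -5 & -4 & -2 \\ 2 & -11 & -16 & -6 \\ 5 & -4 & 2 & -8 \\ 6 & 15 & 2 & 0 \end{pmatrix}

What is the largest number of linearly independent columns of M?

3

Row reduce to echelon form.
R3 ← R3 + (1/3)·R1: [0, -38/3, -14, -14/3]
R4 ← R4 + (5/6)·R1: [0, -49/6, 7, -14/3]
R5 ← R5 + R1: [0, 10, 8, 4]
R3 ← R3 − (38/15)·R2: [0, 0, -58/15, 2/5]
R4 ← R4 − (49/30)·R2: [0, 0, 203/15, -7/5]
R5 ← R5 + (2)·R2: [0, 0, 0, 0]
R4 ← R4 + (7/2)·R3: [0, 0, 0, 0]
Echelon form has 3 nonzero rows, so rank(M) = 3.
The rank gives the maximum number of linearly independent columns: 3.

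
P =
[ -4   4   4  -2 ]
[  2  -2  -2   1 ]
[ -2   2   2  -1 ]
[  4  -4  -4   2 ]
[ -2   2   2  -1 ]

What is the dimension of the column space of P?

1

Row reduce to echelon form.
R2 ← R2 + (1/2)·R1: [0, 0, 0, 0]
R3 ← R3 − (1/2)·R1: [0, 0, 0, 0]
R4 ← R4 + R1: [0, 0, 0, 0]
R5 ← R5 − (1/2)·R1: [0, 0, 0, 0]
Echelon form has 1 nonzero row, so rank(P) = 1.
The column space has dimension equal to the rank: 1.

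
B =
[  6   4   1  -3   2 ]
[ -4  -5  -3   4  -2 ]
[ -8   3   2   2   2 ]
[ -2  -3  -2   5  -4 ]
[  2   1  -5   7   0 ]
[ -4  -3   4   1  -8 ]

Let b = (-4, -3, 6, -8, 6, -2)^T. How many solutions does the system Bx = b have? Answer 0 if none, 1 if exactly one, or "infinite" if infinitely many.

0

Row reduce the augmented matrix [B | b].
R2 ← R2 + (2/3)·R1: [0, -7/3, -7/3, 2, -2/3, -17/3]
R3 ← R3 + (4/3)·R1: [0, 25/3, 10/3, -2, 14/3, 2/3]
R4 ← R4 + (1/3)·R1: [0, -5/3, -5/3, 4, -10/3, -28/3]
R5 ← R5 − (1/3)·R1: [0, -1/3, -16/3, 8, -2/3, 22/3]
R6 ← R6 + (2/3)·R1: [0, -1/3, 14/3, -1, -20/3, -14/3]
R3 ← R3 + (25/7)·R2: [0, 0, -5, 36/7, 16/7, -137/7]
R4 ← R4 − (5/7)·R2: [0, 0, 0, 18/7, -20/7, -37/7]
R5 ← R5 − (1/7)·R2: [0, 0, -5, 54/7, -4/7, 57/7]
R6 ← R6 − (1/7)·R2: [0, 0, 5, -9/7, -46/7, -27/7]
R5 ← R5 − R3: [0, 0, 0, 18/7, -20/7, 194/7]
R6 ← R6 + R3: [0, 0, 0, 27/7, -30/7, -164/7]
R5 ← R5 − R4: [0, 0, 0, 0, 0, 33]
R6 ← R6 − (3/2)·R4: [0, 0, 0, 0, 0, -31/2]
R6 ← R6 + (31/66)·R5: [0, 0, 0, 0, 0, 0]
The echelon form has 5 nonzero rows; the last pivot sits in the augmented column, so rank(B) = 4 but rank([B|b]) = 5.
Since the ranks differ, the system is inconsistent.
It has no solutions.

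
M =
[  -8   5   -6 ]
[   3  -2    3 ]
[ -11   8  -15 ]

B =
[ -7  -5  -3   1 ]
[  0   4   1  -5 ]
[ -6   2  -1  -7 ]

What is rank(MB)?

First compute MB:
[[ 92,  48,  35,   9],
 [-39, -17, -14,  -8],
 [167,  57,  56,  54]]
Now row reduce the product.
R2 ← R2 + (39/92)·R1: [0, 77/23, 77/92, -385/92]
R3 ← R3 − (167/92)·R1: [0, -693/23, -693/92, 3465/92]
R3 ← R3 + (9)·R2: [0, 0, 0, 0]
2 nonzero rows, so rank(MB) = 2.

2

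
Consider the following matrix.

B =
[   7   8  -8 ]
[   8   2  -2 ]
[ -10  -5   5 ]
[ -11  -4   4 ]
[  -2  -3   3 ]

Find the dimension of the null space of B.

1

Row reduce to echelon form.
R2 ← R2 − (8/7)·R1: [0, -50/7, 50/7]
R3 ← R3 + (10/7)·R1: [0, 45/7, -45/7]
R4 ← R4 + (11/7)·R1: [0, 60/7, -60/7]
R5 ← R5 + (2/7)·R1: [0, -5/7, 5/7]
R3 ← R3 + (9/10)·R2: [0, 0, 0]
R4 ← R4 + (6/5)·R2: [0, 0, 0]
R5 ← R5 − (1/10)·R2: [0, 0, 0]
2 nonzero rows, so rank(B) = 2.
B has 3 columns; by rank–nullity, nullity = 3 − 2 = 1.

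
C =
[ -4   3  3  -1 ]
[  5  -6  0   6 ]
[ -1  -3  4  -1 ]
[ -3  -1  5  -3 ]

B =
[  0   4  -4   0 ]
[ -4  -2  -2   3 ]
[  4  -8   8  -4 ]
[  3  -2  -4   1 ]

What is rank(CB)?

4

First compute CB:
[[ -3, -44,  38,  -4],
 [ 42,  20, -32, -12],
 [ 25, -28,  46, -26],
 [ 15, -44,  66, -26]]
Now row reduce the product.
R2 ← R2 + (14)·R1: [0, -596, 500, -68]
R3 ← R3 + (25/3)·R1: [0, -1184/3, 1088/3, -178/3]
R4 ← R4 + (5)·R1: [0, -264, 256, -46]
R3 ← R3 − (296/447)·R2: [0, 0, 4704/149, -6394/447]
R4 ← R4 − (66/149)·R2: [0, 0, 5144/149, -2366/149]
R4 ← R4 − (643/588)·R3: [0, 0, 0, -209/882]
4 nonzero rows, so rank(CB) = 4.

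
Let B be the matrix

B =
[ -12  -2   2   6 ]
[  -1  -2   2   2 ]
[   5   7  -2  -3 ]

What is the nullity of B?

Row reduce to echelon form.
R2 ← R2 − (1/12)·R1: [0, -11/6, 11/6, 3/2]
R3 ← R3 + (5/12)·R1: [0, 37/6, -7/6, -1/2]
R3 ← R3 + (37/11)·R2: [0, 0, 5, 50/11]
3 nonzero rows, so rank(B) = 3.
B has 4 columns; by rank–nullity, nullity = 4 − 3 = 1.

1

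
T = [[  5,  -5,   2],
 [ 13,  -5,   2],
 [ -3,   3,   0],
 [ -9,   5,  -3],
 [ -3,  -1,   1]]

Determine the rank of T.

3

Row reduce to echelon form.
R2 ← R2 − (13/5)·R1: [0, 8, -16/5]
R3 ← R3 + (3/5)·R1: [0, 0, 6/5]
R4 ← R4 + (9/5)·R1: [0, -4, 3/5]
R5 ← R5 + (3/5)·R1: [0, -4, 11/5]
R4 ← R4 + (1/2)·R2: [0, 0, -1]
R5 ← R5 + (1/2)·R2: [0, 0, 3/5]
R4 ← R4 + (5/6)·R3: [0, 0, 0]
R5 ← R5 − (1/2)·R3: [0, 0, 0]
Echelon form has 3 nonzero rows, so rank(T) = 3.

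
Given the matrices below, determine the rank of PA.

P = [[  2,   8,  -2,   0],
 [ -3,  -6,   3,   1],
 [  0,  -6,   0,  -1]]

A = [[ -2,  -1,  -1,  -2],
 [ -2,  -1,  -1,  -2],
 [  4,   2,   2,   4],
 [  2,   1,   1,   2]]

First compute PA:
[[-28, -14, -14, -28],
 [ 32,  16,  16,  32],
 [ 10,   5,   5,  10]]
Now row reduce the product.
R2 ← R2 + (8/7)·R1: [0, 0, 0, 0]
R3 ← R3 + (5/14)·R1: [0, 0, 0, 0]
1 nonzero row, so rank(PA) = 1.

1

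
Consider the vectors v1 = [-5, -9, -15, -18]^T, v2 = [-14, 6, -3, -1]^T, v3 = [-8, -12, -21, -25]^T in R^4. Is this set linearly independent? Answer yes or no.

Form the matrix with these vectors as rows and row reduce.
R2 ← R2 − (14/5)·R1: [0, 156/5, 39, 247/5]
R3 ← R3 − (8/5)·R1: [0, 12/5, 3, 19/5]
R3 ← R3 − (1/13)·R2: [0, 0, 0, 0]
2 nonzero rows, so the 3 vectors span a space of dimension 2.
Since 2 < 3, the vectors are linearly dependent.

no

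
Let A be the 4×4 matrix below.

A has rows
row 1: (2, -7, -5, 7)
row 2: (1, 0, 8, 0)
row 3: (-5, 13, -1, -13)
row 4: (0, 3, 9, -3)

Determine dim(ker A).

2

Row reduce to echelon form.
R2 ← R2 − (1/2)·R1: [0, 7/2, 21/2, -7/2]
R3 ← R3 + (5/2)·R1: [0, -9/2, -27/2, 9/2]
R3 ← R3 + (9/7)·R2: [0, 0, 0, 0]
R4 ← R4 − (6/7)·R2: [0, 0, 0, 0]
2 nonzero rows, so rank(A) = 2.
A has 4 columns; by rank–nullity, nullity = 4 − 2 = 2.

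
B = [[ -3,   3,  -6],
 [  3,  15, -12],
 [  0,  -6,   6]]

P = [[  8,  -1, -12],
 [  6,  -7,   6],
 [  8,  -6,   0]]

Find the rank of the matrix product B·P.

First compute BP:
[[-54,  18,  54],
 [ 18, -36,  54],
 [ 12,   6, -36]]
Now row reduce the product.
R2 ← R2 + (1/3)·R1: [0, -30, 72]
R3 ← R3 + (2/9)·R1: [0, 10, -24]
R3 ← R3 + (1/3)·R2: [0, 0, 0]
2 nonzero rows, so rank(BP) = 2.

2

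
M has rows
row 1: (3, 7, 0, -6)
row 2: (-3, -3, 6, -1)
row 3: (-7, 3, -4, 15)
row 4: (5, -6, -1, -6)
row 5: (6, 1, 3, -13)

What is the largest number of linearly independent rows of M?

3

Row reduce to echelon form.
R2 ← R2 + R1: [0, 4, 6, -7]
R3 ← R3 + (7/3)·R1: [0, 58/3, -4, 1]
R4 ← R4 − (5/3)·R1: [0, -53/3, -1, 4]
R5 ← R5 − (2)·R1: [0, -13, 3, -1]
R3 ← R3 − (29/6)·R2: [0, 0, -33, 209/6]
R4 ← R4 + (53/12)·R2: [0, 0, 51/2, -323/12]
R5 ← R5 + (13/4)·R2: [0, 0, 45/2, -95/4]
R4 ← R4 + (17/22)·R3: [0, 0, 0, 0]
R5 ← R5 + (15/22)·R3: [0, 0, 0, 0]
Echelon form has 3 nonzero rows, so rank(M) = 3.
The rank gives the maximum number of linearly independent rows: 3.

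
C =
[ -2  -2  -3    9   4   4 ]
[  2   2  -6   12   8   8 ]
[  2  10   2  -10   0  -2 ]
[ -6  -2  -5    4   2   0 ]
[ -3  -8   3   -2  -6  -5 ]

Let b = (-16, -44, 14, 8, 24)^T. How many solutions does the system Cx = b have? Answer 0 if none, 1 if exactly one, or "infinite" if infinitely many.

Row reduce the augmented matrix [C | b].
R2 ← R2 + R1: [0, 0, -9, 21, 12, 12, -60]
R3 ← R3 + R1: [0, 8, -1, -1, 4, 2, -2]
R4 ← R4 − (3)·R1: [0, 4, 4, -23, -10, -12, 56]
R5 ← R5 − (3/2)·R1: [0, -5, 15/2, -31/2, -12, -11, 48]
Swap R2 ↔ R3
R4 ← R4 − (1/2)·R2: [0, 0, 9/2, -45/2, -12, -13, 57]
R5 ← R5 + (5/8)·R2: [0, 0, 55/8, -129/8, -19/2, -39/4, 187/4]
R4 ← R4 + (1/2)·R3: [0, 0, 0, -12, -6, -7, 27]
R5 ← R5 + (55/72)·R3: [0, 0, 0, -1/12, -1/3, -7/12, 11/12]
R5 ← R5 − (1/144)·R4: [0, 0, 0, 0, -7/24, -77/144, 35/48]
The echelon form has 5 nonzero rows, and every pivot lies in the first 6 columns, so rank(C) = rank([C|b]) = 5.
The system is consistent.
rank = 5 < 6 unknowns, so there are infinitely many solutions.

infinite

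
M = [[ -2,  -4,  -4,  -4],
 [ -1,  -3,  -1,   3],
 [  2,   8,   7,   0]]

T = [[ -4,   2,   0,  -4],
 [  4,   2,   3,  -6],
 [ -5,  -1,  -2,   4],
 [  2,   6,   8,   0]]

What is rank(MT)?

First compute MT:
[[  4, -32, -36,  16],
 [  3,  11,  17,  18],
 [-11,  13,  10, -28]]
Now row reduce the product.
R2 ← R2 − (3/4)·R1: [0, 35, 44, 6]
R3 ← R3 + (11/4)·R1: [0, -75, -89, 16]
R3 ← R3 + (15/7)·R2: [0, 0, 37/7, 202/7]
3 nonzero rows, so rank(MT) = 3.

3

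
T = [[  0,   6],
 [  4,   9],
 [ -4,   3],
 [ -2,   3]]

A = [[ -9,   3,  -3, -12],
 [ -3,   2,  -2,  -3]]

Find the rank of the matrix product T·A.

First compute TA:
[[-18,  12, -12, -18],
 [-63,  30, -30, -75],
 [ 27,  -6,   6,  39],
 [  9,   0,   0,  15]]
Now row reduce the product.
R2 ← R2 − (7/2)·R1: [0, -12, 12, -12]
R3 ← R3 + (3/2)·R1: [0, 12, -12, 12]
R4 ← R4 + (1/2)·R1: [0, 6, -6, 6]
R3 ← R3 + R2: [0, 0, 0, 0]
R4 ← R4 + (1/2)·R2: [0, 0, 0, 0]
2 nonzero rows, so rank(TA) = 2.

2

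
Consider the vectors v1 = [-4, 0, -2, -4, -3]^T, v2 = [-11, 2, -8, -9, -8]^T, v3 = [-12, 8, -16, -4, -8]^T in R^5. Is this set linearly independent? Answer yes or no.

Form the matrix with these vectors as rows and row reduce.
R2 ← R2 − (11/4)·R1: [0, 2, -5/2, 2, 1/4]
R3 ← R3 − (3)·R1: [0, 8, -10, 8, 1]
R3 ← R3 − (4)·R2: [0, 0, 0, 0, 0]
2 nonzero rows, so the 3 vectors span a space of dimension 2.
Since 2 < 3, the vectors are linearly dependent.

no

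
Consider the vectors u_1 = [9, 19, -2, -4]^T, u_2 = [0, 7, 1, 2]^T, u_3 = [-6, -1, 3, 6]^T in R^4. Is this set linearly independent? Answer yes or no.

no

Form the matrix with these vectors as rows and row reduce.
R3 ← R3 + (2/3)·R1: [0, 35/3, 5/3, 10/3]
R3 ← R3 − (5/3)·R2: [0, 0, 0, 0]
2 nonzero rows, so the 3 vectors span a space of dimension 2.
Since 2 < 3, the vectors are linearly dependent.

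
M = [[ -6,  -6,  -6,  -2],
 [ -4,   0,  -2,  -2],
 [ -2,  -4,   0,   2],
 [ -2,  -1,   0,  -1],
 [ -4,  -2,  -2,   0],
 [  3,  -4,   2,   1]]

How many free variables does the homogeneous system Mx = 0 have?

Row reduce to echelon form.
R2 ← R2 − (2/3)·R1: [0, 4, 2, -2/3]
R3 ← R3 − (1/3)·R1: [0, -2, 2, 8/3]
R4 ← R4 − (1/3)·R1: [0, 1, 2, -1/3]
R5 ← R5 − (2/3)·R1: [0, 2, 2, 4/3]
R6 ← R6 + (1/2)·R1: [0, -7, -1, 0]
R3 ← R3 + (1/2)·R2: [0, 0, 3, 7/3]
R4 ← R4 − (1/4)·R2: [0, 0, 3/2, -1/6]
R5 ← R5 − (1/2)·R2: [0, 0, 1, 5/3]
R6 ← R6 + (7/4)·R2: [0, 0, 5/2, -7/6]
R4 ← R4 − (1/2)·R3: [0, 0, 0, -4/3]
R5 ← R5 − (1/3)·R3: [0, 0, 0, 8/9]
R6 ← R6 − (5/6)·R3: [0, 0, 0, -28/9]
R5 ← R5 + (2/3)·R4: [0, 0, 0, 0]
R6 ← R6 − (7/3)·R4: [0, 0, 0, 0]
4 nonzero rows, so rank(M) = 4.
M has 4 columns; by rank–nullity, nullity = 4 − 4 = 0.

0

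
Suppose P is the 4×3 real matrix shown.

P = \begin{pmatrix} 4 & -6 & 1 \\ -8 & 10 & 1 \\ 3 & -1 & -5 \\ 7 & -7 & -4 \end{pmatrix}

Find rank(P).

Row reduce to echelon form.
R2 ← R2 + (2)·R1: [0, -2, 3]
R3 ← R3 − (3/4)·R1: [0, 7/2, -23/4]
R4 ← R4 − (7/4)·R1: [0, 7/2, -23/4]
R3 ← R3 + (7/4)·R2: [0, 0, -1/2]
R4 ← R4 + (7/4)·R2: [0, 0, -1/2]
R4 ← R4 − R3: [0, 0, 0]
Echelon form has 3 nonzero rows, so rank(P) = 3.

3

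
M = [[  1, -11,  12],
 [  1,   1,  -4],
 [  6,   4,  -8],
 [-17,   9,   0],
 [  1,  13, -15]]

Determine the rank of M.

3

Row reduce to echelon form.
R2 ← R2 − R1: [0, 12, -16]
R3 ← R3 − (6)·R1: [0, 70, -80]
R4 ← R4 + (17)·R1: [0, -178, 204]
R5 ← R5 − R1: [0, 24, -27]
R3 ← R3 − (35/6)·R2: [0, 0, 40/3]
R4 ← R4 + (89/6)·R2: [0, 0, -100/3]
R5 ← R5 − (2)·R2: [0, 0, 5]
R4 ← R4 + (5/2)·R3: [0, 0, 0]
R5 ← R5 − (3/8)·R3: [0, 0, 0]
Echelon form has 3 nonzero rows, so rank(M) = 3.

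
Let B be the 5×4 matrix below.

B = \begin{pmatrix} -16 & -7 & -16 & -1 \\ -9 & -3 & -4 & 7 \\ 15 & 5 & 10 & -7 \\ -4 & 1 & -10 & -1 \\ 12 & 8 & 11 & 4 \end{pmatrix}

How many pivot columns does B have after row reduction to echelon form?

Row reduce to echelon form.
R2 ← R2 − (9/16)·R1: [0, 15/16, 5, 121/16]
R3 ← R3 + (15/16)·R1: [0, -25/16, -5, -127/16]
R4 ← R4 − (1/4)·R1: [0, 11/4, -6, -3/4]
R5 ← R5 + (3/4)·R1: [0, 11/4, -1, 13/4]
R3 ← R3 + (5/3)·R2: [0, 0, 10/3, 14/3]
R4 ← R4 − (44/15)·R2: [0, 0, -62/3, -344/15]
R5 ← R5 − (44/15)·R2: [0, 0, -47/3, -284/15]
R4 ← R4 + (31/5)·R3: [0, 0, 0, 6]
R5 ← R5 + (47/10)·R3: [0, 0, 0, 3]
R5 ← R5 − (1/2)·R4: [0, 0, 0, 0]
Echelon form has 4 nonzero rows, so rank(B) = 4.
Each nonzero row contributes one pivot column: 4 pivot columns.

4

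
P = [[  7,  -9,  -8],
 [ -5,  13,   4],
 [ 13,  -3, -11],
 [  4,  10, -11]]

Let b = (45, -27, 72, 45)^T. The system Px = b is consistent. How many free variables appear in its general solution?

Row reduce the augmented matrix [P | b].
R2 ← R2 + (5/7)·R1: [0, 46/7, -12/7, 36/7]
R3 ← R3 − (13/7)·R1: [0, 96/7, 27/7, -81/7]
R4 ← R4 − (4/7)·R1: [0, 106/7, -45/7, 135/7]
R3 ← R3 − (48/23)·R2: [0, 0, 171/23, -513/23]
R4 ← R4 − (53/23)·R2: [0, 0, -57/23, 171/23]
R4 ← R4 + (1/3)·R3: [0, 0, 0, 0]
The echelon form has 3 nonzero rows, and every pivot lies in the first 3 columns, so rank(P) = rank([P|b]) = 3.
The system is consistent.
Free variables = (unknowns) − (rank) = 3 − 3 = 0.

0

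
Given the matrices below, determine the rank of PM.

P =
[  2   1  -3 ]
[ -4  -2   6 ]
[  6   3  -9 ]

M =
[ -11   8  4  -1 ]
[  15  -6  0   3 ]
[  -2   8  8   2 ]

First compute PM:
[[ -1, -14, -16,  -5],
 [  2,  28,  32,  10],
 [ -3, -42, -48, -15]]
Now row reduce the product.
R2 ← R2 + (2)·R1: [0, 0, 0, 0]
R3 ← R3 − (3)·R1: [0, 0, 0, 0]
1 nonzero row, so rank(PM) = 1.

1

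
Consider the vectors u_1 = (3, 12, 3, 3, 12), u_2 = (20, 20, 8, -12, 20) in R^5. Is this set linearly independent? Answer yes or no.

Form the matrix with these vectors as rows and row reduce.
R2 ← R2 − (20/3)·R1: [0, -60, -12, -32, -60]
2 nonzero rows, so the 2 vectors span a space of dimension 2.
Since 2 = 2, the vectors are linearly independent.

yes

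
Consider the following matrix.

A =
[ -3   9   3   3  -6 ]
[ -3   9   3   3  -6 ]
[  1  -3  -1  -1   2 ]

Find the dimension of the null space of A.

4

Row reduce to echelon form.
R2 ← R2 − R1: [0, 0, 0, 0, 0]
R3 ← R3 + (1/3)·R1: [0, 0, 0, 0, 0]
1 nonzero row, so rank(A) = 1.
A has 5 columns; by rank–nullity, nullity = 5 − 1 = 4.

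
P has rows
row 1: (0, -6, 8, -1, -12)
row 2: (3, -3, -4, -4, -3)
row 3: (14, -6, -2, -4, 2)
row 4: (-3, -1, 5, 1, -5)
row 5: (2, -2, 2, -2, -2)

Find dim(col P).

Row reduce to echelon form.
Swap R1 ↔ R2
R3 ← R3 − (14/3)·R1: [0, 8, 50/3, 44/3, 16]
R4 ← R4 + R1: [0, -4, 1, -3, -8]
R5 ← R5 − (2/3)·R1: [0, 0, 14/3, 2/3, 0]
R3 ← R3 + (4/3)·R2: [0, 0, 82/3, 40/3, 0]
R4 ← R4 − (2/3)·R2: [0, 0, -13/3, -7/3, 0]
R4 ← R4 + (13/82)·R3: [0, 0, 0, -9/41, 0]
R5 ← R5 − (7/41)·R3: [0, 0, 0, -66/41, 0]
R5 ← R5 − (22/3)·R4: [0, 0, 0, 0, 0]
Echelon form has 4 nonzero rows, so rank(P) = 4.
The column space has dimension equal to the rank: 4.

4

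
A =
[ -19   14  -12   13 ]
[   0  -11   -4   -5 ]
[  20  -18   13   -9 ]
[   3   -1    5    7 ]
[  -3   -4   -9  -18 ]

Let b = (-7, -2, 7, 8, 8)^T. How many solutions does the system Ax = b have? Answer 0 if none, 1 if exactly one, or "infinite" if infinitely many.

Row reduce the augmented matrix [A | b].
R3 ← R3 + (20/19)·R1: [0, -62/19, 7/19, 89/19, -7/19]
R4 ← R4 + (3/19)·R1: [0, 23/19, 59/19, 172/19, 131/19]
R5 ← R5 − (3/19)·R1: [0, -118/19, -135/19, -381/19, 173/19]
R3 ← R3 − (62/209)·R2: [0, 0, 325/209, 1289/209, 47/209]
R4 ← R4 + (23/209)·R2: [0, 0, 557/209, 1777/209, 1395/209]
R5 ← R5 − (118/209)·R2: [0, 0, -1013/209, -3601/209, 2139/209]
R4 ← R4 − (557/325)·R3: [0, 0, 0, -672/325, 2044/325]
R5 ← R5 + (1013/325)·R3: [0, 0, 0, 648/325, 3554/325]
R5 ← R5 + (27/28)·R4: [0, 0, 0, 0, 17]
The echelon form has 5 nonzero rows; the last pivot sits in the augmented column, so rank(A) = 4 but rank([A|b]) = 5.
Since the ranks differ, the system is inconsistent.
It has no solutions.

0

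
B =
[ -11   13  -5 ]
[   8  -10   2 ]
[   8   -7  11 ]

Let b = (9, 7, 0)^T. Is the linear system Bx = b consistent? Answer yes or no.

no

Row reduce the augmented matrix [B | b].
R2 ← R2 + (8/11)·R1: [0, -6/11, -18/11, 149/11]
R3 ← R3 + (8/11)·R1: [0, 27/11, 81/11, 72/11]
R3 ← R3 + (9/2)·R2: [0, 0, 0, 135/2]
The echelon form has 3 nonzero rows; the last pivot sits in the augmented column, so rank(B) = 2 but rank([B|b]) = 3.
Since the ranks differ, the system is inconsistent.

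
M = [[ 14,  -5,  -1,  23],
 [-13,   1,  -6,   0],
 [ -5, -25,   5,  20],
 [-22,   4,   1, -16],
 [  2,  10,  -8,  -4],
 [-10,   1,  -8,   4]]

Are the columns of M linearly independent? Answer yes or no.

Row reduce M to echelon form.
R2 ← R2 + (13/14)·R1: [0, -51/14, -97/14, 299/14]
R3 ← R3 + (5/14)·R1: [0, -375/14, 65/14, 395/14]
R4 ← R4 + (11/7)·R1: [0, -27/7, -4/7, 141/7]
R5 ← R5 − (1/7)·R1: [0, 75/7, -55/7, -51/7]
R6 ← R6 + (5/7)·R1: [0, -18/7, -61/7, 143/7]
R3 ← R3 − (125/17)·R2: [0, 0, 945/17, -2190/17]
R4 ← R4 − (18/17)·R2: [0, 0, 115/17, -42/17]
R5 ← R5 + (50/17)·R2: [0, 0, -480/17, 944/17]
R6 ← R6 − (12/17)·R2: [0, 0, -65/17, 91/17]
R4 ← R4 − (23/189)·R3: [0, 0, 0, 832/63]
R5 ← R5 + (32/63)·R3: [0, 0, 0, -208/21]
R6 ← R6 + (13/189)·R3: [0, 0, 0, -221/63]
R5 ← R5 + (3/4)·R4: [0, 0, 0, 0]
R6 ← R6 + (17/64)·R4: [0, 0, 0, 0]
4 pivots among 4 columns.
Every column is a pivot column, so the columns are linearly independent.

yes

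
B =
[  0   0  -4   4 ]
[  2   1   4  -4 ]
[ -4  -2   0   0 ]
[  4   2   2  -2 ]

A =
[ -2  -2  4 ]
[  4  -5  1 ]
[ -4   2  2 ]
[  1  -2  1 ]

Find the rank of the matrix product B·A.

First compute BA:
[[ 20, -16,  -4],
 [-20,   7,  13],
 [  0,  18, -18],
 [-10, -10,  20]]
Now row reduce the product.
R2 ← R2 + R1: [0, -9, 9]
R4 ← R4 + (1/2)·R1: [0, -18, 18]
R3 ← R3 + (2)·R2: [0, 0, 0]
R4 ← R4 − (2)·R2: [0, 0, 0]
2 nonzero rows, so rank(BA) = 2.

2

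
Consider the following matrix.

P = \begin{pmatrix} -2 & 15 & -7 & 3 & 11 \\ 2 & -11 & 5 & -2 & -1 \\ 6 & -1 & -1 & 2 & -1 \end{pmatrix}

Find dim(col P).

3

Row reduce to echelon form.
R2 ← R2 + R1: [0, 4, -2, 1, 10]
R3 ← R3 + (3)·R1: [0, 44, -22, 11, 32]
R3 ← R3 − (11)·R2: [0, 0, 0, 0, -78]
Echelon form has 3 nonzero rows, so rank(P) = 3.
The column space has dimension equal to the rank: 3.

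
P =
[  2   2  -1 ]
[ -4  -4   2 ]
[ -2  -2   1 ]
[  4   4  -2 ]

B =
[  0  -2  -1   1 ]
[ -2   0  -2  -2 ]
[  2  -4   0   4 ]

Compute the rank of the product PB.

First compute PB:
[[ -6,   0,  -6,  -6],
 [ 12,   0,  12,  12],
 [  6,   0,   6,   6],
 [-12,   0, -12, -12]]
Now row reduce the product.
R2 ← R2 + (2)·R1: [0, 0, 0, 0]
R3 ← R3 + R1: [0, 0, 0, 0]
R4 ← R4 − (2)·R1: [0, 0, 0, 0]
1 nonzero row, so rank(PB) = 1.

1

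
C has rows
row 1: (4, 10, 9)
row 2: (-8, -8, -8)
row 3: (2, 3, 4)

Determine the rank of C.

3

Row reduce to echelon form.
R2 ← R2 + (2)·R1: [0, 12, 10]
R3 ← R3 − (1/2)·R1: [0, -2, -1/2]
R3 ← R3 + (1/6)·R2: [0, 0, 7/6]
Echelon form has 3 nonzero rows, so rank(C) = 3.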